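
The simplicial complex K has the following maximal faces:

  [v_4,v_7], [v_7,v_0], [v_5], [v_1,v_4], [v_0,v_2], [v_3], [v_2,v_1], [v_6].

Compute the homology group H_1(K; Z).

Fix the vertex order v_0 < v_1 < v_2 < v_3 < v_4 < v_5 < v_6 < v_7 and write every simplex with vertices in increasing order. Then dim K = 1 and the simplices of K are:

  0-simplices (8): [v_0], [v_1], [v_2], [v_3], [v_4], [v_5], [v_6], [v_7]
  1-simplices (5): [v_0,v_2], [v_0,v_7], [v_1,v_2], [v_1,v_4], [v_4,v_7]

so the chain groups are C_0 ≅ Z^8, C_1 ≅ Z^5.

Boundary ∂_1: C_1 → C_0 is given by ∂[p,q] = [q] − [p]. For instance
  ∂[v_4,v_7] = [v_7] − [v_4].
This gives a 8×5 integer matrix of rank 4; reducing to Smith normal form yields diagonal entries (1,1,1,1).

From H_k ≅ ker(∂_k) / im(∂_{k+1}) we obtain:

  H_1: rank ker ∂_1 − rank ∂_2 = (5 − 4) − 0 = 1, and there is no ∂_2, so H_1 = Z.

(K is a triangulation of the disjoint union of the circle S^1 and a set of 3 points.)

H_1 = Z.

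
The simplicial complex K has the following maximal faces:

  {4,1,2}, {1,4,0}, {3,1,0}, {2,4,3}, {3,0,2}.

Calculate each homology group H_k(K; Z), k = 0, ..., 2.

Order the vertices as 0 < 1 < 2 < 3 < 4. Listing each simplex with vertices in this order, K has dimension 2 with simplices:

  0-simplices (5): [0], [1], [2], [3], [4]
  1-simplices (10): [0,1], [0,2], [0,3], [0,4], [1,2], [1,3], [1,4], [2,3], [2,4], [3,4]
  2-simplices (5): [0,1,3], [0,1,4], [0,2,3], [1,2,4], [2,3,4]

Hence C_0 ≅ Z^5, C_1 ≅ Z^10, C_2 ≅ Z^5.

∂_1: C_1 → C_0 is given by ∂[p,q] = [q] − [p]. For instance
  ∂[1,4] = [4] − [1].
As a 5×10 matrix over Z this has rank 4, with invariant factors (1,1,1,1).

The boundary map ∂_2: C_2 → C_1 sends each 2-simplex [p,q,r] to [q,r] − [p,r] + [p,q]. For instance
  ∂[0,1,4] = [1,4] − [0,4] + [0,1],
  ∂[0,1,3] = [1,3] − [0,3] + [0,1].
The resulting 10×5 matrix has rank 5, and its Smith normal form has invariant factors (1,1,1,1,1).

From H_k ≅ ker(∂_k) / im(∂_{k+1}) we obtain:

  H_0: rank C_0 − rank ∂_1 = 5 − 4 = 1, and the invariant factors of ∂_1 are all 1, so H_0 = Z.
  H_1: rank ker ∂_1 − rank ∂_2 = (10 − 4) − 5 = 1, and the invariant factors of ∂_2 are all 1, so H_1 = Z.
  H_2: rank ker ∂_2 − rank ∂_3 = (5 − 5) − 0 = 0, and there is no ∂_3, so H_2 = 0.

H_0 = Z,  H_1 = Z,  H_2 = 0.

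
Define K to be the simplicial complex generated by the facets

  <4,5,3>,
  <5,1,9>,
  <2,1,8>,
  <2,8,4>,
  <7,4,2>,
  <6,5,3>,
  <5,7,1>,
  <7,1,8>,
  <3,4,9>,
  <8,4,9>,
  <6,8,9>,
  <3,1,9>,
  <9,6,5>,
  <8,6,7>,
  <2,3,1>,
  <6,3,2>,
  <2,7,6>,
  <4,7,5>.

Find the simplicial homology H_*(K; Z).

H_0 ≅ Z,  H_1 ≅ Z ⊕ Z/2,  H_2 = 0.

Take the total order 1 < 2 < 3 < 4 < 5 < 6 < 7 < 8 < 9 on the vertex set. Then K (dimension 2) consists of the simplices:

  0-simplices (9): [1], [2], [3], [4], [5], [6], [7], [8], [9]
  1-simplices (27): (27 of them)
  2-simplices (18): [1,2,3], [1,2,8], [1,3,9], [1,5,7], [1,5,9], [1,7,8], [2,3,6], [2,4,7], [2,4,8], [2,6,7], [3,4,5], [3,4,9], [3,5,6], [4,5,7], [4,8,9], [5,6,9], [6,7,8], [6,8,9]

Hence C_0 ≅ Z^9, C_1 ≅ Z^27, C_2 ≅ Z^18.

Boundary ∂_1: C_1 → C_0 is given by ∂[p,q] = [q] − [p].
This gives a 9×27 integer matrix of rank 8; reducing to Smith normal form yields diagonal entries (1,1,1,1,1,1,1,1).

Boundary ∂_2: C_2 → C_1 maps a triangle to the signed sum of its edges. For instance
  ∂[1,5,7] = [5,7] − [1,7] + [1,5],
  ∂[3,5,6] = [5,6] − [3,6] + [3,5].
The 27×18 boundary matrix has rank 18 and Smith normal form diag(1,1,1,1,1,1,1,1,1,1,1,1,1,1,1,1,1,2).

From H_k ≅ ker(∂_k) / im(∂_{k+1}) we obtain:

  H_0: rank C_0 − rank ∂_1 = 9 − 8 = 1, and the invariant factors of ∂_1 are all 1, so H_0 ≅ Z.
  H_1: rank ker ∂_1 − rank ∂_2 = (27 − 8) − 18 = 1, and ∂_2 has invariant factor 2 > 1, so H_1 ≅ Z ⊕ Z/2.
  H_2: rank ker ∂_2 − rank ∂_3 = (18 − 18) − 0 = 0, and there is no ∂_3, so H_2 ≅ 0.

(K is a triangulation of the Klein bottle.)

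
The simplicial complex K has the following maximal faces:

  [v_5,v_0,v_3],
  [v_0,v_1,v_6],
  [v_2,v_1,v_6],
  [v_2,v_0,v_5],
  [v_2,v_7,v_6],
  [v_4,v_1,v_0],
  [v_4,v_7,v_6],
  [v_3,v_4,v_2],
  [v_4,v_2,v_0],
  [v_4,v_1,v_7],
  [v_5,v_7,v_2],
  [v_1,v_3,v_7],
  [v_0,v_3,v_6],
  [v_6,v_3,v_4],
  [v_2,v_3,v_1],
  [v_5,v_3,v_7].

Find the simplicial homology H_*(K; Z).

We work with the vertex ordering v_0 < v_1 < v_2 < v_3 < v_4 < v_5 < v_6 < v_7. The simplices of K, each written with vertices in increasing order, are:

  0-simplices (8): [v_0], [v_1], [v_2], [v_3], [v_4], [v_5], [v_6], [v_7]
  1-simplices (24): (24 of them)
  2-simplices (16): (16 of them)

so the chain groups are C_0 ≅ Z^8, C_1 ≅ Z^24, C_2 ≅ Z^16.

Boundary ∂_1: C_1 → C_0 maps an edge to its endpoints' difference, ∂[p,q] = q − p.
The 8×24 boundary matrix has rank 7 and Smith normal form diag(1,1,1,1,1,1,1).

∂_2: C_2 → C_1 acts by ∂[p,q,r] = [q,r] − [p,r] + [p,q]. For instance
  ∂[v_1,v_2,v_6] = [v_2,v_6] − [v_1,v_6] + [v_1,v_2],
  ∂[v_4,v_6,v_7] = [v_6,v_7] − [v_4,v_7] + [v_4,v_6].
The 24×16 boundary matrix has rank 15 and Smith normal form diag(1,1,1,1,1,1,1,1,1,1,1,1,1,1,1).

Now H_k = ker ∂_k / im ∂_{k+1}, so:

  H_0: rank C_0 − rank ∂_1 = 8 − 7 = 1, and the invariant factors of ∂_1 are all 1, so H_0 ≅ Z.
  H_1: rank ker ∂_1 − rank ∂_2 = (24 − 7) − 15 = 2, and the invariant factors of ∂_2 are all 1, so H_1 ≅ Z^2.
  H_2: rank ker ∂_2 − rank ∂_3 = (16 − 15) − 0 = 1, and there is no ∂_3, so H_2 ≅ Z.

H_0 = Z,  H_1 = Z^2,  H_2 = Z.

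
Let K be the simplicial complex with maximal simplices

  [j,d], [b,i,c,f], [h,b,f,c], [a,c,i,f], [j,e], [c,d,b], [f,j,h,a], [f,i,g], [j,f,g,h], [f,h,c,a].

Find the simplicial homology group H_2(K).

H_2 = 0.

Order the vertices as a < b < c < d < e < f < g < h < i < j. Listing each simplex with vertices in this order, K has dimension 3 with simplices:

  0-simplices (10): a, b, c, d, e, f, g, h, i, j
  1-simplices (24): ac, af, ah, ai, aj, bc, bd, bf, bh, bi, cd, cf, ch, ci, dj, ej, fg, fh, fi, fj, gh, gi, gj, hj
  2-simplices (20): acf, ach, aci, afh, afi, afj, ahj, bcd, bcf, bch, bci, bfh, bfi, cfh, cfi, fgh, fgi, fgj, fhj, ghj
  3-simplices (6): acfh, acfi, afhj, bcfh, bcfi, fghj

giving chain groups C_0 ≅ Z^10, C_1 ≅ Z^24, C_2 ≅ Z^20, C_3 ≅ Z^6.

The boundary map ∂_1: C_1 → C_0 is given by ∂[p,q] = [q] − [p]. For instance
  ∂aj = j − a.
This gives a 10×24 integer matrix of rank 9; reducing to Smith normal form yields diagonal entries (1,1,1,1,1,1,1,1,1).

Boundary ∂_2: C_2 → C_1 sends each 2-simplex [p,q,r] to [q,r] − [p,r] + [p,q]. For instance
  ∂bfi = fi − bi + bf,
  ∂bcf = cf − bf + bc.
The resulting 24×20 matrix has rank 14, and its Smith normal form has invariant factors (1,1,1,1,1,1,1,1,1,1,1,1,1,1).

Boundary ∂_3: C_3 → C_2 sends each 3-simplex σ to the alternating sum Σ_i (−1)^i (σ with its i-th vertex removed). For instance
  ∂acfi = cfi − afi + aci − acf,
  ∂bcfh = cfh − bfh + bch − bcf.
As a 20×6 matrix over Z this has rank 6, with invariant factors (1,1,1,1,1,1).

From H_k ≅ ker(∂_k) / im(∂_{k+1}) we obtain:

  H_2: rank ker ∂_2 − rank ∂_3 = (20 − 14) − 6 = 0, and the invariant factors of ∂_3 are all 1, so H_2 = 0.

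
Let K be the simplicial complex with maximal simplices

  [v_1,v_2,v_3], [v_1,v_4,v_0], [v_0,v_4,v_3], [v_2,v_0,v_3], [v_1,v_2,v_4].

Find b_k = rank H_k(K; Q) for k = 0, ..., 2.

Take the total order v_0 < v_1 < v_2 < v_3 < v_4 on the vertex set. Then K (dimension 2) consists of the simplices:

  0-simplices (5): [v_0], [v_1], [v_2], [v_3], [v_4]
  1-simplices (10): [v_0,v_1], [v_0,v_2], [v_0,v_3], [v_0,v_4], [v_1,v_2], [v_1,v_3], [v_1,v_4], [v_2,v_3], [v_2,v_4], [v_3,v_4]
  2-simplices (5): [v_0,v_1,v_4], [v_0,v_2,v_3], [v_0,v_3,v_4], [v_1,v_2,v_3], [v_1,v_2,v_4]

so the chain groups are C_0 ≅ Z^5, C_1 ≅ Z^10, C_2 ≅ Z^5.

Boundary ∂_1: C_1 → C_0 sends each edge [p,q] (with p < q) to q − p. For instance
  ∂[v_3,v_4] = [v_4] − [v_3].
This gives a 5×10 integer matrix of rank 4; reducing to Smith normal form yields diagonal entries (1,1,1,1).

Boundary ∂_2: C_2 → C_1 sends each 2-simplex [p,q,r] to [q,r] − [p,r] + [p,q]. For instance
  ∂[v_0,v_3,v_4] = [v_3,v_4] − [v_0,v_4] + [v_0,v_3],
  ∂[v_1,v_2,v_3] = [v_2,v_3] − [v_1,v_3] + [v_1,v_2].
The resulting 10×5 matrix has rank 5, and its Smith normal form has invariant factors (1,1,1,1,1).

Reading off H_k = ker ∂_k / im ∂_{k+1}:

  H_0: rank C_0 − rank ∂_1 = 5 − 4 = 1, and the invariant factors of ∂_1 are all 1, so H_0 ≅ Z.
  H_1: rank ker ∂_1 − rank ∂_2 = (10 − 4) − 5 = 1, and the invariant factors of ∂_2 are all 1, so H_1 ≅ Z.
  H_2: rank ker ∂_2 − rank ∂_3 = (5 − 5) − 0 = 0, and there is no ∂_3, so H_2 ≅ 0.

Hence the Betti numbers are b_0 = 1, b_1 = 1, b_2 = 0.

b_0 = 1, b_1 = 1, b_2 = 0.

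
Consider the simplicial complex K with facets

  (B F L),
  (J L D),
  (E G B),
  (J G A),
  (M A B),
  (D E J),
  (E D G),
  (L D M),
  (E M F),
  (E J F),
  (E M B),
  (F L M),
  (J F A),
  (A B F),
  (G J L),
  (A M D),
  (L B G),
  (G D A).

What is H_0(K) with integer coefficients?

H_0 ≅ Z.

Take the total order A < B < D < E < F < G < J < L < M on the vertex set. Then K (dimension 2) consists of the simplices:

  0-simplices (9): A, B, D, E, F, G, J, L, M
  1-simplices (27): AB, AD, AF, AG, AJ, AM, BE, BF, BG, BL, BM, DE, DG, DJ, DL, DM, EF, EG, EJ, EM, FJ, FL, FM, GJ, GL, JL, LM
  2-simplices (18): ABF, ABM, ADG, ADM, AFJ, AGJ, BEG, BEM, BFL, BGL, DEG, DEJ, DJL, DLM, EFJ, EFM, FLM, GJL

giving chain groups C_0 ≅ Z^9, C_1 ≅ Z^27, C_2 ≅ Z^18.

Boundary ∂_1: C_1 → C_0 sends each edge [p,q] (with p < q) to q − p.
The resulting 9×27 matrix has rank 8, and its Smith normal form has invariant factors (1,1,1,1,1,1,1,1).

The boundary map ∂_2: C_2 → C_1 acts by ∂[p,q,r] = [q,r] − [p,r] + [p,q]. For instance
  ∂ABF = BF − AF + AB,
  ∂ADM = DM − AM + AD.
This gives a 27×18 integer matrix of rank 18; reducing to Smith normal form yields diagonal entries (1,1,1,1,1,1,1,1,1,1,1,1,1,1,1,1,1,2).

Reading off H_k = ker ∂_k / im ∂_{k+1}:

  H_0: rank C_0 − rank ∂_1 = 9 − 8 = 1, and the invariant factors of ∂_1 are all 1, so H_0 = Z.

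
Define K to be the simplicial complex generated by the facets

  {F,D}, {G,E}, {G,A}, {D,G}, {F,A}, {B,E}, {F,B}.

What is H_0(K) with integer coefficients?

H_0 = Z.

Take the total order A < B < D < E < F < G on the vertex set. Then K (dimension 1) consists of the simplices:

  0-simplices (6): A, B, D, E, F, G
  1-simplices (7): AF, AG, BE, BF, DF, DG, EG

Hence C_0 ≅ Z^6, C_1 ≅ Z^7.

Boundary ∂_1: C_1 → C_0 is given by ∂[p,q] = [q] − [p].
This gives a 6×7 integer matrix of rank 5; reducing to Smith normal form yields diagonal entries (1,1,1,1,1).

Reading off H_k = ker ∂_k / im ∂_{k+1}:

  H_0: rank C_0 − rank ∂_1 = 6 − 5 = 1, and the invariant factors of ∂_1 are all 1, so H_0 ≅ Z.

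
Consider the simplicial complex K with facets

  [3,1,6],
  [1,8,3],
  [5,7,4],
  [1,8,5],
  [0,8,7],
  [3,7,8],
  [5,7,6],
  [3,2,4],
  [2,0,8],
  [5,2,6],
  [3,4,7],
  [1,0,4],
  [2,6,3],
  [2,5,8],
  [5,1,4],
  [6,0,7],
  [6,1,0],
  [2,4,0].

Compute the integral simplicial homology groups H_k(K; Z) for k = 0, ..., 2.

H_0 ≅ Z,  H_1 ≅ Z^2,  H_2 ≅ Z.

Take the total order 0 < 1 < 2 < 3 < 4 < 5 < 6 < 7 < 8 on the vertex set. Then K (dimension 2) consists of the simplices:

  0-simplices (9): [0], [1], [2], [3], [4], [5], [6], [7], [8]
  1-simplices (27): (27 of them)
  2-simplices (18): [0,1,4], [0,1,6], [0,2,4], [0,2,8], [0,6,7], [0,7,8], [1,3,6], [1,3,8], [1,4,5], [1,5,8], [2,3,4], [2,3,6], [2,5,6], [2,5,8], [3,4,7], [3,7,8], [4,5,7], [5,6,7]

so the chain groups are C_0 ≅ Z^9, C_1 ≅ Z^27, C_2 ≅ Z^18.

∂_1: C_1 → C_0 sends each edge [p,q] (with p < q) to q − p.
This gives a 9×27 integer matrix of rank 8; reducing to Smith normal form yields diagonal entries (1,1,1,1,1,1,1,1).

Boundary ∂_2: C_2 → C_1 acts by ∂[p,q,r] = [q,r] − [p,r] + [p,q]. For instance
  ∂[2,5,8] = [5,8] − [2,8] + [2,5],
  ∂[1,4,5] = [4,5] − [1,5] + [1,4].
The 27×18 boundary matrix has rank 17 and Smith normal form diag(1,1,1,1,1,1,1,1,1,1,1,1,1,1,1,1,1).

From H_k ≅ ker(∂_k) / im(∂_{k+1}) we obtain:

  H_0: rank C_0 − rank ∂_1 = 9 − 8 = 1, and the invariant factors of ∂_1 are all 1, so H_0 = Z.
  H_1: rank ker ∂_1 − rank ∂_2 = (27 − 8) − 17 = 2, and the invariant factors of ∂_2 are all 1, so H_1 = Z^2.
  H_2: rank ker ∂_2 − rank ∂_3 = (18 − 17) − 0 = 1, and there is no ∂_3, so H_2 = Z.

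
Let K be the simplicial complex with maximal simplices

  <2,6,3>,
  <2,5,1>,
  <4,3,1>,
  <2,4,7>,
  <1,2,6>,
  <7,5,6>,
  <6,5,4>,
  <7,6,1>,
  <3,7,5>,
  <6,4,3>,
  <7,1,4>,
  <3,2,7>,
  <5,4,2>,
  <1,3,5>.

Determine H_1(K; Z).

Fix the vertex order 1 < 2 < 3 < 4 < 5 < 6 < 7 and write every simplex with vertices in increasing order. Then dim K = 2 and the simplices of K are:

  0-simplices (7): [1], [2], [3], [4], [5], [6], [7]
  1-simplices (21): [1,2], [1,3], [1,4], [1,5], [1,6], [1,7], [2,3], [2,4], [2,5], [2,6], [2,7], [3,4], [3,5], [3,6], [3,7], [4,5], [4,6], [4,7], [5,6], [5,7], [6,7]
  2-simplices (14): [1,2,5], [1,2,6], [1,3,4], [1,3,5], [1,4,7], [1,6,7], [2,3,6], [2,3,7], [2,4,5], [2,4,7], [3,4,6], [3,5,7], [4,5,6], [5,6,7]

Hence C_0 ≅ Z^7, C_1 ≅ Z^21, C_2 ≅ Z^14.

The boundary map ∂_1: C_1 → C_0 maps an edge to its endpoints' difference, ∂[p,q] = q − p.
This gives a 7×21 integer matrix of rank 6; reducing to Smith normal form yields diagonal entries (1,1,1,1,1,1).

Boundary ∂_2: C_2 → C_1 acts by ∂[p,q,r] = [q,r] − [p,r] + [p,q]. For instance
  ∂[2,3,7] = [3,7] − [2,7] + [2,3],
  ∂[1,3,5] = [3,5] − [1,5] + [1,3].
This gives a 21×14 integer matrix of rank 13; reducing to Smith normal form yields diagonal entries (1,1,1,1,1,1,1,1,1,1,1,1,1).

Reading off H_k = ker ∂_k / im ∂_{k+1}:

  H_1: rank ker ∂_1 − rank ∂_2 = (21 − 6) − 13 = 2, and the invariant factors of ∂_2 are all 1, so H_1 ≅ Z^2.

H_1 ≅ Z^2.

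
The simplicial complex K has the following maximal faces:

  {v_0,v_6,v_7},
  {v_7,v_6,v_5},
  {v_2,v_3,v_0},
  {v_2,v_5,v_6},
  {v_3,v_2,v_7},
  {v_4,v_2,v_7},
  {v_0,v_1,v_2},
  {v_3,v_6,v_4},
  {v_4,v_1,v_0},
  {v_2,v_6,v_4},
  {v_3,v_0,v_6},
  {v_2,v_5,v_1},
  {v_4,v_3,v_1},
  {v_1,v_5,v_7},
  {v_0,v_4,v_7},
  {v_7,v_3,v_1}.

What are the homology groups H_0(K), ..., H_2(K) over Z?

H_0 = Z,  H_1 = Z^2,  H_2 = Z.

K has 8 vertices, 24 edges, 16 triangles.
rank ∂_0 = 0, rank ∂_1 = 7 ⇒ b_0 = 8 − 0 − 7 = 1; all invariant factors of ∂_1 are 1 so no torsion. So H_0 = Z.
rank ∂_1 = 7, rank ∂_2 = 15 ⇒ b_1 = 24 − 7 − 15 = 2; all invariant factors of ∂_2 are 1 so no torsion. So H_1 = Z^2.
rank ∂_2 = 15, rank ∂_3 = 0 ⇒ b_2 = 16 − 15 − 0 = 1. So H_2 = Z.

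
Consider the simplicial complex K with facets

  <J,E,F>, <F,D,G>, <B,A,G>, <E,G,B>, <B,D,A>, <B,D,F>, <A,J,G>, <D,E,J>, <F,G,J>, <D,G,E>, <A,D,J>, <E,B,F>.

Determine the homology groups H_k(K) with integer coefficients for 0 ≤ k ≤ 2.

H_0 = Z,  H_1 = Z/2Z,  H_2 = 0.

We work with the vertex ordering A < B < D < E < F < G < J. The simplices of K, each written with vertices in increasing order, are:

  0-simplices (7): A, B, D, E, F, G, J
  1-simplices (18): AB, AD, AG, AJ, BD, BE, BF, BG, DE, DF, DG, DJ, EF, EG, EJ, FG, FJ, GJ
  2-simplices (12): ABD, ABG, ADJ, AGJ, BDF, BEF, BEG, DEG, DEJ, DFG, EFJ, FGJ

Hence C_0 ≅ Z^7, C_1 ≅ Z^18, C_2 ≅ Z^12.

Boundary ∂_1: C_1 → C_0 is given by ∂[p,q] = [q] − [p].
The resulting 7×18 matrix has rank 6, and its Smith normal form has invariant factors (1,1,1,1,1,1).

∂_2: C_2 → C_1 acts by ∂[p,q,r] = [q,r] − [p,r] + [p,q]. For instance
  ∂FGJ = GJ − FJ + FG,
  ∂ABD = BD − AD + AB.
The resulting 18×12 matrix has rank 12, and its Smith normal form has invariant factors (1,1,1,1,1,1,1,1,1,1,1,2).

From H_k ≅ ker(∂_k) / im(∂_{k+1}) we obtain:

  H_0: rank C_0 − rank ∂_1 = 7 − 6 = 1, and the invariant factors of ∂_1 are all 1, so H_0 ≅ Z.
  H_1: rank ker ∂_1 − rank ∂_2 = (18 − 6) − 12 = 0, and ∂_2 has invariant factor 2 > 1, so H_1 ≅ Z/2Z.
  H_2: rank ker ∂_2 − rank ∂_3 = (12 − 12) − 0 = 0, and there is no ∂_3, so H_2 ≅ 0.

As a check, the Euler characteristic is 7 − 18 + 12 = 1, which agrees with 1 − 0 + 0 = 1.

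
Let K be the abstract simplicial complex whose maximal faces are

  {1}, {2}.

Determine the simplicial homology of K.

H_0 = Z^2.

Fix the vertex order 1 < 2 and write every simplex with vertices in increasing order. Then dim K = 0 and the simplices of K are:

  0-simplices (2): [1], [2]

so the chain groups are C_0 ≅ Z^2.

Reading off H_k = ker ∂_k / im ∂_{k+1}:

  H_0: rank C_0 − rank ∂_1 = 2 − 0 = 2, and there is no ∂_1, so H_0 = Z^2.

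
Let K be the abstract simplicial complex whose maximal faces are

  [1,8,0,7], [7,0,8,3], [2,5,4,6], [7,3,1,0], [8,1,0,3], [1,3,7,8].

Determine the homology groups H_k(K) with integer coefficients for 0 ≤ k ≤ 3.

K has 9 vertices, 16 edges, 14 triangles, 6 3-simplices.
rank ∂_0 = 0, rank ∂_1 = 7 ⇒ b_0 = 9 − 0 − 7 = 2; all invariant factors of ∂_1 are 1 so no torsion. So H_0 = Z^2.
rank ∂_1 = 7, rank ∂_2 = 9 ⇒ b_1 = 16 − 7 − 9 = 0; all invariant factors of ∂_2 are 1 so no torsion. So H_1 = 0.
rank ∂_2 = 9, rank ∂_3 = 5 ⇒ b_2 = 14 − 9 − 5 = 0; all invariant factors of ∂_3 are 1 so no torsion. So H_2 = 0.
rank ∂_3 = 5, rank ∂_4 = 0 ⇒ b_3 = 6 − 5 − 0 = 1. So H_3 = Z.

H_0 = Z^2,  H_1 = 0,  H_2 = 0,  H_3 = Z.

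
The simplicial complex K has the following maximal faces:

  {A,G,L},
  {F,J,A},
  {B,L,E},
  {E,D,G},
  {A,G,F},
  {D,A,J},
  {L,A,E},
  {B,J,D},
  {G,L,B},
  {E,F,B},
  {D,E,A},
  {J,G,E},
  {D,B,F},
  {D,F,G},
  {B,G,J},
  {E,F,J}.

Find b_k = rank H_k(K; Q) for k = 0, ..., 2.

b_0 = 1, b_1 = 2, b_2 = 1.

Fix the vertex order A < B < D < E < F < G < J < L and write every simplex with vertices in increasing order. Then dim K = 2 and the simplices of K are:

  0-simplices (8): A, B, D, E, F, G, J, L
  1-simplices (24): AD, AE, AF, AG, AJ, AL, BD, BE, BF, BG, BJ, BL, DE, DF, DG, DJ, EF, EG, EJ, EL, FG, FJ, GJ, GL
  2-simplices (16): ADE, ADJ, AEL, AFG, AFJ, AGL, BDF, BDJ, BEF, BEL, BGJ, BGL, DEG, DFG, EFJ, EGJ

Hence C_0 ≅ Z^8, C_1 ≅ Z^24, C_2 ≅ Z^16.

Boundary ∂_1: C_1 → C_0 sends each edge [p,q] (with p < q) to q − p.
This gives a 8×24 integer matrix of rank 7; reducing to Smith normal form yields diagonal entries (1,1,1,1,1,1,1).

The boundary map ∂_2: C_2 → C_1 sends each 2-simplex [p,q,r] to [q,r] − [p,r] + [p,q]. For instance
  ∂BGJ = GJ − BJ + BG,
  ∂BEL = EL − BL + BE.
This gives a 24×16 integer matrix of rank 15; reducing to Smith normal form yields diagonal entries (1,1,1,1,1,1,1,1,1,1,1,1,1,1,1).

Computing H_k = (kernel of ∂_k) / (image of ∂_{k+1}):

  H_0: rank C_0 − rank ∂_1 = 8 − 7 = 1, and the invariant factors of ∂_1 are all 1, so H_0 = Z.
  H_1: rank ker ∂_1 − rank ∂_2 = (24 − 7) − 15 = 2, and the invariant factors of ∂_2 are all 1, so H_1 = Z^2.
  H_2: rank ker ∂_2 − rank ∂_3 = (16 − 15) − 0 = 1, and there is no ∂_3, so H_2 = Z.

As a check, the Euler characteristic is 8 − 24 + 16 = 0, which agrees with 1 − 2 + 1 = 0.

Hence the Betti numbers are b_0 = 1, b_1 = 2, b_2 = 1.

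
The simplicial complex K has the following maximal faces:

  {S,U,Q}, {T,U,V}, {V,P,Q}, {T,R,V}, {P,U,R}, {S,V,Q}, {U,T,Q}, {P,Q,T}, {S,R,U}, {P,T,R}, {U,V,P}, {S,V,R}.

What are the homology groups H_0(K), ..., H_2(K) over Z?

H_0 = Z,  H_1 = Z/2,  H_2 = 0.

Fix the vertex order P < Q < R < S < T < U < V and write every simplex with vertices in increasing order. Then dim K = 2 and the simplices of K are:

  0-simplices (7): P, Q, R, S, T, U, V
  1-simplices (18): PQ, PR, PT, PU, PV, QS, QT, QU, QV, RS, RT, RU, RV, SU, SV, TU, TV, UV
  2-simplices (12): PQT, PQV, PRT, PRU, PUV, QSU, QSV, QTU, RSU, RSV, RTV, TUV

Hence C_0 ≅ Z^7, C_1 ≅ Z^18, C_2 ≅ Z^12.

The boundary map ∂_1: C_1 → C_0 is given by ∂[p,q] = [q] − [p]. For instance
  ∂PR = R − P.
The 7×18 boundary matrix has rank 6 and Smith normal form diag(1,1,1,1,1,1).

Boundary ∂_2: C_2 → C_1 acts by ∂[p,q,r] = [q,r] − [p,r] + [p,q]. For instance
  ∂QTU = TU − QU + QT,
  ∂PQV = QV − PV + PQ.
As a 18×12 matrix over Z this has rank 12, with invariant factors (1,1,1,1,1,1,1,1,1,1,1,2).

From H_k ≅ ker(∂_k) / im(∂_{k+1}) we obtain:

  H_0: rank C_0 − rank ∂_1 = 7 − 6 = 1, and the invariant factors of ∂_1 are all 1, so H_0 ≅ Z.
  H_1: rank ker ∂_1 − rank ∂_2 = (18 − 6) − 12 = 0, and ∂_2 has invariant factor 2 > 1, so H_1 ≅ Z/2.
  H_2: rank ker ∂_2 − rank ∂_3 = (12 − 12) − 0 = 0, and there is no ∂_3, so H_2 ≅ 0.

(K is a triangulation of the real projective plane RP^2.)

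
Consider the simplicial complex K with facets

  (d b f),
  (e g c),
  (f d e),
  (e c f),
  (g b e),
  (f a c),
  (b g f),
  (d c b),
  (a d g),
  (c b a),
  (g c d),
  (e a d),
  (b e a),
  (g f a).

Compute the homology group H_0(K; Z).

H_0 ≅ Z.

K has 7 vertices, 21 edges, 14 triangles.
rank ∂_0 = 0, rank ∂_1 = 6 ⇒ b_0 = 7 − 0 − 6 = 1; all invariant factors of ∂_1 are 1 so no torsion. So H_0 ≅ Z.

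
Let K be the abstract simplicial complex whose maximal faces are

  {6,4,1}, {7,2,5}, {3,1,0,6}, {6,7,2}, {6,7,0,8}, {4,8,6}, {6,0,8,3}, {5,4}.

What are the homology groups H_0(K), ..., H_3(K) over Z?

Order the vertices as 0 < 1 < 2 < 3 < 4 < 5 < 6 < 7 < 8. Listing each simplex with vertices in this order, K has dimension 3 with simplices:

  0-simplices (9): [0], [1], [2], [3], [4], [5], [6], [7], [8]
  1-simplices (20): [0,1], [0,3], [0,6], [0,7], [0,8], [1,3], [1,4], [1,6], [2,5], [2,6], [2,7], [3,6], [3,8], [4,5], [4,6], [4,8], [5,7], [6,7], [6,8], [7,8]
  2-simplices (14): [0,1,3], [0,1,6], [0,3,6], [0,3,8], [0,6,7], [0,6,8], [0,7,8], [1,3,6], [1,4,6], [2,5,7], [2,6,7], [3,6,8], [4,6,8], [6,7,8]
  3-simplices (3): [0,1,3,6], [0,3,6,8], [0,6,7,8]

so the chain groups are C_0 ≅ Z^9, C_1 ≅ Z^20, C_2 ≅ Z^14, C_3 ≅ Z^3.

∂_1: C_1 → C_0 is given by ∂[p,q] = [q] − [p]. For instance
  ∂[0,3] = [3] − [0].
The 9×20 boundary matrix has rank 8 and Smith normal form diag(1,1,1,1,1,1,1,1).

Boundary ∂_2: C_2 → C_1 acts by ∂[p,q,r] = [q,r] − [p,r] + [p,q]. For instance
  ∂[0,1,3] = [1,3] − [0,3] + [0,1],
  ∂[1,4,6] = [4,6] − [1,6] + [1,4].
The 20×14 boundary matrix has rank 11 and Smith normal form diag(1,1,1,1,1,1,1,1,1,1,1).

∂_3: C_3 → C_2 sends each 3-simplex σ to the alternating sum Σ_i (−1)^i (σ with its i-th vertex removed). For instance
  ∂[0,1,3,6] = [1,3,6] − [0,3,6] + [0,1,6] − [0,1,3],
  ∂[0,6,7,8] = [6,7,8] − [0,7,8] + [0,6,8] − [0,6,7].
The resulting 14×3 matrix has rank 3, and its Smith normal form has invariant factors (1,1,1).

Reading off H_k = ker ∂_k / im ∂_{k+1}:

  H_0: rank C_0 − rank ∂_1 = 9 − 8 = 1, and the invariant factors of ∂_1 are all 1, so H_0 ≅ Z.
  H_1: rank ker ∂_1 − rank ∂_2 = (20 − 8) − 11 = 1, and the invariant factors of ∂_2 are all 1, so H_1 ≅ Z.
  H_2: rank ker ∂_2 − rank ∂_3 = (14 − 11) − 3 = 0, and the invariant factors of ∂_3 are all 1, so H_2 ≅ 0.
  H_3: rank ker ∂_3 − rank ∂_4 = (3 − 3) − 0 = 0, and there is no ∂_4, so H_3 ≅ 0.

H_0 ≅ Z,  H_1 ≅ Z,  H_2 = 0,  H_3 = 0.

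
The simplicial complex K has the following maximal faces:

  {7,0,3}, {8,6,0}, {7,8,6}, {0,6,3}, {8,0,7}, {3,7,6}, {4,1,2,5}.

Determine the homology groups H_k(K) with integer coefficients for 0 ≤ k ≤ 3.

K has 9 vertices, 15 edges, 10 triangles, 1 3-simplex.
rank ∂_0 = 0, rank ∂_1 = 7 ⇒ b_0 = 9 − 0 − 7 = 2; all invariant factors of ∂_1 are 1 so no torsion. So H_0 = Z^2.
rank ∂_1 = 7, rank ∂_2 = 8 ⇒ b_1 = 15 − 7 − 8 = 0; all invariant factors of ∂_2 are 1 so no torsion. So H_1 = 0.
rank ∂_2 = 8, rank ∂_3 = 1 ⇒ b_2 = 10 − 8 − 1 = 1; all invariant factors of ∂_3 are 1 so no torsion. So H_2 = Z.
rank ∂_3 = 1, rank ∂_4 = 0 ⇒ b_3 = 1 − 1 − 0 = 0. So H_3 = 0.

H_0 = Z^2,  H_1 = 0,  H_2 = Z,  H_3 = 0.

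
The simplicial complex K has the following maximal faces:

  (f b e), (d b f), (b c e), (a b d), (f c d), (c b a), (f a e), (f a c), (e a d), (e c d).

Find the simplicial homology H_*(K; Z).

H_0 ≅ Z,  H_1 ≅ Z_2,  H_2 = 0.

Order the vertices as a < b < c < d < e < f. Listing each simplex with vertices in this order, K has dimension 2 with simplices:

  0-simplices (6): a, b, c, d, e, f
  1-simplices (15): ab, ac, ad, ae, af, bc, bd, be, bf, cd, ce, cf, de, df, ef
  2-simplices (10): abc, abd, acf, ade, aef, bce, bdf, bef, cde, cdf

Hence C_0 ≅ Z^6, C_1 ≅ Z^15, C_2 ≅ Z^10.

The boundary map ∂_1: C_1 → C_0 sends each edge [p,q] (with p < q) to q − p. For instance
  ∂cf = f − c.
The resulting 6×15 matrix has rank 5, and its Smith normal form has invariant factors (1,1,1,1,1).

The boundary map ∂_2: C_2 → C_1 sends each 2-simplex [p,q,r] to [q,r] − [p,r] + [p,q]. For instance
  ∂ade = de − ae + ad,
  ∂bef = ef − bf + be.
As a 15×10 matrix over Z this has rank 10, with invariant factors (1,1,1,1,1,1,1,1,1,2).

From H_k ≅ ker(∂_k) / im(∂_{k+1}) we obtain:

  H_0: rank C_0 − rank ∂_1 = 6 − 5 = 1, and the invariant factors of ∂_1 are all 1, so H_0 ≅ Z.
  H_1: rank ker ∂_1 − rank ∂_2 = (15 − 5) − 10 = 0, and ∂_2 has invariant factor 2 > 1, so H_1 ≅ Z_2.
  H_2: rank ker ∂_2 − rank ∂_3 = (10 − 10) − 0 = 0, and there is no ∂_3, so H_2 ≅ 0.

As a check, the Euler characteristic is 6 − 15 + 10 = 1, which agrees with 1 − 0 + 0 = 1.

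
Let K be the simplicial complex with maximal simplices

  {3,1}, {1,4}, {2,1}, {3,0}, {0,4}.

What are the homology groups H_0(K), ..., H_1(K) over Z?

Fix the vertex order 0 < 1 < 2 < 3 < 4 and write every simplex with vertices in increasing order. Then dim K = 1 and the simplices of K are:

  0-simplices (5): [0], [1], [2], [3], [4]
  1-simplices (5): [0,3], [0,4], [1,2], [1,3], [1,4]

giving chain groups C_0 ≅ Z^5, C_1 ≅ Z^5.

Boundary ∂_1: C_1 → C_0 is given by ∂[p,q] = [q] − [p]. For instance
  ∂[0,3] = [3] − [0].
The resulting 5×5 matrix has rank 4, and its Smith normal form has invariant factors (1,1,1,1).

Computing H_k = (kernel of ∂_k) / (image of ∂_{k+1}):

  H_0: rank C_0 − rank ∂_1 = 5 − 4 = 1, and the invariant factors of ∂_1 are all 1, so H_0 = Z.
  H_1: rank ker ∂_1 − rank ∂_2 = (5 − 4) − 0 = 1, and there is no ∂_2, so H_1 = Z.

H_0 ≅ Z,  H_1 ≅ Z.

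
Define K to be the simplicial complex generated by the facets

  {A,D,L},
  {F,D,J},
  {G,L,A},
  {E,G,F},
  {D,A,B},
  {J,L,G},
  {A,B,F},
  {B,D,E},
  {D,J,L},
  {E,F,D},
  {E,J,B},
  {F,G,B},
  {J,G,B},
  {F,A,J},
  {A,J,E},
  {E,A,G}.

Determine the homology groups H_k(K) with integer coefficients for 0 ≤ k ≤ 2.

Take the total order A < B < D < E < F < G < J < L on the vertex set. Then K (dimension 2) consists of the simplices:

  0-simplices (8): A, B, D, E, F, G, J, L
  1-simplices (24): AB, AD, AE, AF, AG, AJ, AL, BD, BE, BF, BG, BJ, DE, DF, DJ, DL, EF, EG, EJ, FG, FJ, GJ, GL, JL
  2-simplices (16): ABD, ABF, ADL, AEG, AEJ, AFJ, AGL, BDE, BEJ, BFG, BGJ, DEF, DFJ, DJL, EFG, GJL

giving chain groups C_0 ≅ Z^8, C_1 ≅ Z^24, C_2 ≅ Z^16.

Boundary ∂_1: C_1 → C_0 maps an edge to its endpoints' difference, ∂[p,q] = q − p. For instance
  ∂AE = E − A.
The resulting 8×24 matrix has rank 7, and its Smith normal form has invariant factors (1,1,1,1,1,1,1).

The boundary map ∂_2: C_2 → C_1 acts by ∂[p,q,r] = [q,r] − [p,r] + [p,q]. For instance
  ∂BFG = FG − BG + BF,
  ∂AEJ = EJ − AJ + AE.
The 24×16 boundary matrix has rank 15 and Smith normal form diag(1,1,1,1,1,1,1,1,1,1,1,1,1,1,1).

From H_k ≅ ker(∂_k) / im(∂_{k+1}) we obtain:

  H_0: rank C_0 − rank ∂_1 = 8 − 7 = 1, and the invariant factors of ∂_1 are all 1, so H_0 = Z.
  H_1: rank ker ∂_1 − rank ∂_2 = (24 − 7) − 15 = 2, and the invariant factors of ∂_2 are all 1, so H_1 = Z^2.
  H_2: rank ker ∂_2 − rank ∂_3 = (16 − 15) − 0 = 1, and there is no ∂_3, so H_2 = Z.

As a check, the Euler characteristic is 8 − 24 + 16 = 0, which agrees with 1 − 2 + 1 = 0.

H_0 = Z,  H_1 = Z^2,  H_2 = Z.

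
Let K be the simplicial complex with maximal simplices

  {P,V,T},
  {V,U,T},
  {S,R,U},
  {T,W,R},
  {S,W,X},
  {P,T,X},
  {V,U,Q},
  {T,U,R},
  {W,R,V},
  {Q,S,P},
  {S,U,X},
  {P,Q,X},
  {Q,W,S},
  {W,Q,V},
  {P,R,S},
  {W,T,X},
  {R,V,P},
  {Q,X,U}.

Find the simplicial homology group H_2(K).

H_2 ≅ 0.

We work with the vertex ordering P < Q < R < S < T < U < V < W < X. The simplices of K, each written with vertices in increasing order, are:

  0-simplices (9): P, Q, R, S, T, U, V, W, X
  1-simplices (27): PQ, PR, PS, PT, PV, PX, QS, QU, QV, QW, QX, RS, RT, RU, RV, RW, SU, SW, SX, TU, TV, TW, TX, UV, UX, VW, WX
  2-simplices (18): PQS, PQX, PRS, PRV, PTV, PTX, QSW, QUV, QUX, QVW, RSU, RTU, RTW, RVW, SUX, SWX, TUV, TWX

Hence C_0 ≅ Z^9, C_1 ≅ Z^27, C_2 ≅ Z^18.

∂_1: C_1 → C_0 sends each edge [p,q] (with p < q) to q − p.
The 9×27 boundary matrix has rank 8 and Smith normal form diag(1,1,1,1,1,1,1,1).

Boundary ∂_2: C_2 → C_1 maps a triangle to the signed sum of its edges. For instance
  ∂PQX = QX − PX + PQ,
  ∂QUX = UX − QX + QU.
The 27×18 boundary matrix has rank 18 and Smith normal form diag(1,1,1,1,1,1,1,1,1,1,1,1,1,1,1,1,1,2).

Now H_k = ker ∂_k / im ∂_{k+1}, so:

  H_2: rank ker ∂_2 − rank ∂_3 = (18 − 18) − 0 = 0, and there is no ∂_3, so H_2 ≅ 0.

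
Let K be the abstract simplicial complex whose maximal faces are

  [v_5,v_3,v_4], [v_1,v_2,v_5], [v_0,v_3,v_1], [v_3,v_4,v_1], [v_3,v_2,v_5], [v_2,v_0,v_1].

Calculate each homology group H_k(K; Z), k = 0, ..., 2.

H_0 ≅ Z,  H_1 ≅ Z,  H_2 = 0.

We work with the vertex ordering v_0 < v_1 < v_2 < v_3 < v_4 < v_5. The simplices of K, each written with vertices in increasing order, are:

  0-simplices (6): [v_0], [v_1], [v_2], [v_3], [v_4], [v_5]
  1-simplices (12): [v_0,v_1], [v_0,v_2], [v_0,v_3], [v_1,v_2], [v_1,v_3], [v_1,v_4], [v_1,v_5], [v_2,v_3], [v_2,v_5], [v_3,v_4], [v_3,v_5], [v_4,v_5]
  2-simplices (6): [v_0,v_1,v_2], [v_0,v_1,v_3], [v_1,v_2,v_5], [v_1,v_3,v_4], [v_2,v_3,v_5], [v_3,v_4,v_5]

Hence C_0 ≅ Z^6, C_1 ≅ Z^12, C_2 ≅ Z^6.

Boundary ∂_1: C_1 → C_0 sends each edge [p,q] (with p < q) to q − p. For instance
  ∂[v_1,v_3] = [v_3] − [v_1].
As a 6×12 matrix over Z this has rank 5, with invariant factors (1,1,1,1,1).

Boundary ∂_2: C_2 → C_1 maps a triangle to the signed sum of its edges. For instance
  ∂[v_3,v_4,v_5] = [v_4,v_5] − [v_3,v_5] + [v_3,v_4],
  ∂[v_1,v_3,v_4] = [v_3,v_4] − [v_1,v_4] + [v_1,v_3].
As a 12×6 matrix over Z this has rank 6, with invariant factors (1,1,1,1,1,1).

Reading off H_k = ker ∂_k / im ∂_{k+1}:

  H_0: rank C_0 − rank ∂_1 = 6 − 5 = 1, and the invariant factors of ∂_1 are all 1, so H_0 ≅ Z.
  H_1: rank ker ∂_1 − rank ∂_2 = (12 − 5) − 6 = 1, and the invariant factors of ∂_2 are all 1, so H_1 ≅ Z.
  H_2: rank ker ∂_2 − rank ∂_3 = (6 − 6) − 0 = 0, and there is no ∂_3, so H_2 ≅ 0.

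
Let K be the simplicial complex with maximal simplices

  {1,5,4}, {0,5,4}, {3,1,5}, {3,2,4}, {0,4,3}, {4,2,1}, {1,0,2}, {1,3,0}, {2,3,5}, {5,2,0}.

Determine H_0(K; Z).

Fix the vertex order 0 < 1 < 2 < 3 < 4 < 5 and write every simplex with vertices in increasing order. Then dim K = 2 and the simplices of K are:

  0-simplices (6): [0], [1], [2], [3], [4], [5]
  1-simplices (15): [0,1], [0,2], [0,3], [0,4], [0,5], [1,2], [1,3], [1,4], [1,5], [2,3], [2,4], [2,5], [3,4], [3,5], [4,5]
  2-simplices (10): [0,1,2], [0,1,3], [0,2,5], [0,3,4], [0,4,5], [1,2,4], [1,3,5], [1,4,5], [2,3,4], [2,3,5]

Hence C_0 ≅ Z^6, C_1 ≅ Z^15, C_2 ≅ Z^10.

The boundary map ∂_1: C_1 → C_0 sends each edge [p,q] (with p < q) to q − p. For instance
  ∂[1,5] = [5] − [1].
This gives a 6×15 integer matrix of rank 5; reducing to Smith normal form yields diagonal entries (1,1,1,1,1).

∂_2: C_2 → C_1 sends each 2-simplex [p,q,r] to [q,r] − [p,r] + [p,q]. For instance
  ∂[0,4,5] = [4,5] − [0,5] + [0,4],
  ∂[0,2,5] = [2,5] − [0,5] + [0,2].
As a 15×10 matrix over Z this has rank 10, with invariant factors (1,1,1,1,1,1,1,1,1,2).

Computing H_k = (kernel of ∂_k) / (image of ∂_{k+1}):

  H_0: rank C_0 − rank ∂_1 = 6 − 5 = 1, and the invariant factors of ∂_1 are all 1, so H_0 = Z.

H_0 = Z.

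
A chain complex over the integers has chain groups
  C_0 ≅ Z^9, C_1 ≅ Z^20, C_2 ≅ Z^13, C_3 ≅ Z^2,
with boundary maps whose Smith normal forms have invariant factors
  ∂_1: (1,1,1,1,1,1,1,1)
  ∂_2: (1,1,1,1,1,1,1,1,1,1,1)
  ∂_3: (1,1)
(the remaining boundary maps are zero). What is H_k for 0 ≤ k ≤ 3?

H_0: b_0 = 9 − 0 − 8 = 1; torsion from ∂_1 factors > 1: none. So H_0 ≅ Z.
H_1: b_1 = 20 − 8 − 11 = 1; torsion from ∂_2 factors > 1: none. So H_1 ≅ Z.
H_2: b_2 = 13 − 11 − 2 = 0; torsion from ∂_3 factors > 1: none. So H_2 ≅ 0.
H_3: b_3 = 2 − 2 − 0 = 0; torsion from ∂_4 factors > 1: none. So H_3 ≅ 0.

H_0 ≅ Z,  H_1 ≅ Z,  H_2 = 0,  H_3 = 0.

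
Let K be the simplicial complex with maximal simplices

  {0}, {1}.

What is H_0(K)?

K has 2 vertices.
rank ∂_0 = 0, rank ∂_1 = 0 ⇒ b_0 = 2 − 0 − 0 = 2. So H_0 = Z^2.

H_0 = Z^2.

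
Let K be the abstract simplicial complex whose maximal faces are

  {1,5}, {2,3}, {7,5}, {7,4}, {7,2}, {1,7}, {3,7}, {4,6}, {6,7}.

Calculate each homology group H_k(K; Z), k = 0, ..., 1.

H_0 = Z,  H_1 = Z^3.

Order the vertices as 1 < 2 < 3 < 4 < 5 < 6 < 7. Listing each simplex with vertices in this order, K has dimension 1 with simplices:

  0-simplices (7): [1], [2], [3], [4], [5], [6], [7]
  1-simplices (9): [1,5], [1,7], [2,3], [2,7], [3,7], [4,6], [4,7], [5,7], [6,7]

Hence C_0 ≅ Z^7, C_1 ≅ Z^9.

∂_1: C_1 → C_0 sends each edge [p,q] (with p < q) to q − p.
As a 7×9 matrix over Z this has rank 6, with invariant factors (1,1,1,1,1,1).

Reading off H_k = ker ∂_k / im ∂_{k+1}:

  H_0: rank C_0 − rank ∂_1 = 7 − 6 = 1, and the invariant factors of ∂_1 are all 1, so H_0 = Z.
  H_1: rank ker ∂_1 − rank ∂_2 = (9 − 6) − 0 = 3, and there is no ∂_2, so H_1 = Z^3.

As a check, the Euler characteristic is 7 − 9 = -2, which agrees with 1 − 3 = -2.
(K is a triangulation of a wedge of 3 circles.)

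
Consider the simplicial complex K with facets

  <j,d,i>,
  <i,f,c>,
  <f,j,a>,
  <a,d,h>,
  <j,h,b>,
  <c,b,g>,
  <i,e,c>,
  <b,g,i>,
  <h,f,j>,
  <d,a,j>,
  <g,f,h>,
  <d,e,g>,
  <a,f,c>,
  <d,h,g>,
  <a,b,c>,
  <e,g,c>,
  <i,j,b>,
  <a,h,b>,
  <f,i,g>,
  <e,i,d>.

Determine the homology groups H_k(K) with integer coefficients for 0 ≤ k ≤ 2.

H_0 ≅ Z,  H_1 ≅ Z ⊕ Z/2Z,  H_2 = 0.

Take the total order a < b < c < d < e < f < g < h < i < j on the vertex set. Then K (dimension 2) consists of the simplices:

  0-simplices (10): a, b, c, d, e, f, g, h, i, j
  1-simplices (30): ab, ac, ad, af, ah, aj, bc, bg, bh, bi, bj, ce, cf, cg, ci, de, dg, dh, di, dj, eg, ei, fg, fh, fi, fj, gh, gi, hj, ij
  2-simplices (20): abc, abh, acf, adh, adj, afj, bcg, bgi, bhj, bij, ceg, cei, cfi, deg, dei, dgh, dij, fgh, fgi, fhj

so the chain groups are C_0 ≅ Z^10, C_1 ≅ Z^30, C_2 ≅ Z^20.

The boundary map ∂_1: C_1 → C_0 sends each edge [p,q] (with p < q) to q − p. For instance
  ∂gh = h − g.
The 10×30 boundary matrix has rank 9 and Smith normal form diag(1,1,1,1,1,1,1,1,1).

Boundary ∂_2: C_2 → C_1 maps a triangle to the signed sum of its edges. For instance
  ∂fhj = hj − fj + fh,
  ∂abc = bc − ac + ab.
This gives a 30×20 integer matrix of rank 20; reducing to Smith normal form yields diagonal entries (1,1,1,1,1,1,1,1,1,1,1,1,1,1,1,1,1,1,1,2).

Now H_k = ker ∂_k / im ∂_{k+1}, so:

  H_0: rank C_0 − rank ∂_1 = 10 − 9 = 1, and the invariant factors of ∂_1 are all 1, so H_0 ≅ Z.
  H_1: rank ker ∂_1 − rank ∂_2 = (30 − 9) − 20 = 1, and ∂_2 has invariant factor 2 > 1, so H_1 ≅ Z ⊕ Z/2Z.
  H_2: rank ker ∂_2 − rank ∂_3 = (20 − 20) − 0 = 0, and there is no ∂_3, so H_2 ≅ 0.

As a check, the Euler characteristic is 10 − 30 + 20 = 0, which agrees with 1 − 1 + 0 = 0.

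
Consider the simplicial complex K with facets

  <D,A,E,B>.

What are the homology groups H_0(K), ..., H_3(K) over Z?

H_0 ≅ Z,  H_1 = 0,  H_2 = 0,  H_3 = 0.

Fix the vertex order A < B < D < E and write every simplex with vertices in increasing order. Then dim K = 3 and the simplices of K are:

  0-simplices (4): A, B, D, E
  1-simplices (6): AB, AD, AE, BD, BE, DE
  2-simplices (4): ABD, ABE, ADE, BDE
  3-simplices (1): ABDE

giving chain groups C_0 ≅ Z^4, C_1 ≅ Z^6, C_2 ≅ Z^4, C_3 ≅ Z^1.

The boundary map ∂_1: C_1 → C_0 maps an edge to its endpoints' difference, ∂[p,q] = q − p. For instance
  ∂AE = E − A.
As a 4×6 matrix over Z this has rank 3, with invariant factors (1,1,1).

Boundary ∂_2: C_2 → C_1 acts by ∂[p,q,r] = [q,r] − [p,r] + [p,q]. For instance
  ∂ADE = DE − AE + AD,
  ∂ABE = BE − AE + AB.
As a 6×4 matrix over Z this has rank 3, with invariant factors (1,1,1).

∂_3: C_3 → C_2 sends each 3-simplex σ to the alternating sum Σ_i (−1)^i (σ with its i-th vertex removed). For instance
  ∂ABDE = BDE − ADE + ABE − ABD.
This gives a 4×1 integer matrix of rank 1; reducing to Smith normal form yields diagonal entries (1).

From H_k ≅ ker(∂_k) / im(∂_{k+1}) we obtain:

  H_0: rank C_0 − rank ∂_1 = 4 − 3 = 1, and the invariant factors of ∂_1 are all 1, so H_0 = Z.
  H_1: rank ker ∂_1 − rank ∂_2 = (6 − 3) − 3 = 0, and the invariant factors of ∂_2 are all 1, so H_1 = 0.
  H_2: rank ker ∂_2 − rank ∂_3 = (4 − 3) − 1 = 0, and the invariant factors of ∂_3 are all 1, so H_2 = 0.
  H_3: rank ker ∂_3 − rank ∂_4 = (1 − 1) − 0 = 0, and there is no ∂_4, so H_3 = 0.

As a check, the Euler characteristic is 4 − 6 + 4 − 1 = 1, which agrees with 1 − 0 + 0 − 0 = 1.
(K is a triangulation of the 3-simplex.)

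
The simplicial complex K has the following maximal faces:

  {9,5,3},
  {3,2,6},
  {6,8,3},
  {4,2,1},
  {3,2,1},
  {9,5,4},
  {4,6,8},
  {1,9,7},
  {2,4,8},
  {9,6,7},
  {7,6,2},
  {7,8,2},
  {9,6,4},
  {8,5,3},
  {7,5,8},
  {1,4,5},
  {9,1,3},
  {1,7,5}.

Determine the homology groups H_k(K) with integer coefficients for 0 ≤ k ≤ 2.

Take the total order 1 < 2 < 3 < 4 < 5 < 6 < 7 < 8 < 9 on the vertex set. Then K (dimension 2) consists of the simplices:

  0-simplices (9): [1], [2], [3], [4], [5], [6], [7], [8], [9]
  1-simplices (27): (27 of them)
  2-simplices (18): [1,2,3], [1,2,4], [1,3,9], [1,4,5], [1,5,7], [1,7,9], [2,3,6], [2,4,8], [2,6,7], [2,7,8], [3,5,8], [3,5,9], [3,6,8], [4,5,9], [4,6,8], [4,6,9], [5,7,8], [6,7,9]

so the chain groups are C_0 ≅ Z^9, C_1 ≅ Z^27, C_2 ≅ Z^18.

Boundary ∂_1: C_1 → C_0 maps an edge to its endpoints' difference, ∂[p,q] = q − p. For instance
  ∂[7,8] = [8] − [7].
The 9×27 boundary matrix has rank 8 and Smith normal form diag(1,1,1,1,1,1,1,1).

∂_2: C_2 → C_1 acts by ∂[p,q,r] = [q,r] − [p,r] + [p,q]. For instance
  ∂[4,5,9] = [5,9] − [4,9] + [4,5],
  ∂[4,6,9] = [6,9] − [4,9] + [4,6].
As a 27×18 matrix over Z this has rank 18, with invariant factors (1,1,1,1,1,1,1,1,1,1,1,1,1,1,1,1,1,2).

Reading off H_k = ker ∂_k / im ∂_{k+1}:

  H_0: rank C_0 − rank ∂_1 = 9 − 8 = 1, and the invariant factors of ∂_1 are all 1, so H_0 = Z.
  H_1: rank ker ∂_1 − rank ∂_2 = (27 − 8) − 18 = 1, and ∂_2 has invariant factor 2 > 1, so H_1 = Z ⊕ Z_2.
  H_2: rank ker ∂_2 − rank ∂_3 = (18 − 18) − 0 = 0, and there is no ∂_3, so H_2 = 0.

H_0 = Z,  H_1 = Z ⊕ Z_2,  H_2 = 0.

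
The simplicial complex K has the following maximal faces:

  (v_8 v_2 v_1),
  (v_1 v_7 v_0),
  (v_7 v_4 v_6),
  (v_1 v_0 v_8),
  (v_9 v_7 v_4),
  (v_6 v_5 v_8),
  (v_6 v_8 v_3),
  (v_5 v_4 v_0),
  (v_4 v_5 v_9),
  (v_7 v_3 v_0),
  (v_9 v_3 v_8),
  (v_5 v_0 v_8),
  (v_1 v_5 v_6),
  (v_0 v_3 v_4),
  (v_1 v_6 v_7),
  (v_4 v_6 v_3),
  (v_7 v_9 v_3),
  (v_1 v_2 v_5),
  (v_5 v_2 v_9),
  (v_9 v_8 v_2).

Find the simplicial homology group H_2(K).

Order the vertices as v_0 < v_1 < v_2 < v_3 < v_4 < v_5 < v_6 < v_7 < v_8 < v_9. Listing each simplex with vertices in this order, K has dimension 2 with simplices:

  0-simplices (10): [v_0], [v_1], [v_2], [v_3], [v_4], [v_5], [v_6], [v_7], [v_8], [v_9]
  1-simplices (30): (30 of them)
  2-simplices (20): (20 of them)

Hence C_0 ≅ Z^10, C_1 ≅ Z^30, C_2 ≅ Z^20.

The boundary map ∂_1: C_1 → C_0 is given by ∂[p,q] = [q] − [p].
The resulting 10×30 matrix has rank 9, and its Smith normal form has invariant factors (1,1,1,1,1,1,1,1,1).

The boundary map ∂_2: C_2 → C_1 maps a triangle to the signed sum of its edges. For instance
  ∂[v_5,v_6,v_8] = [v_6,v_8] − [v_5,v_8] + [v_5,v_6],
  ∂[v_3,v_8,v_9] = [v_8,v_9] − [v_3,v_9] + [v_3,v_8].
This gives a 30×20 integer matrix of rank 20; reducing to Smith normal form yields diagonal entries (1,1,1,1,1,1,1,1,1,1,1,1,1,1,1,1,1,1,1,2).

From H_k ≅ ker(∂_k) / im(∂_{k+1}) we obtain:

  H_2: rank ker ∂_2 − rank ∂_3 = (20 − 20) − 0 = 0, and there is no ∂_3, so H_2 = 0.

(K is a triangulation of the Klein bottle.)

H_2 = 0.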